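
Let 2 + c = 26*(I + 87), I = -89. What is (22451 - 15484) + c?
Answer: 6913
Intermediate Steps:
c = -54 (c = -2 + 26*(-89 + 87) = -2 + 26*(-2) = -2 - 52 = -54)
(22451 - 15484) + c = (22451 - 15484) - 54 = 6967 - 54 = 6913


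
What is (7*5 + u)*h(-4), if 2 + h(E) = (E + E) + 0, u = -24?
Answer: -110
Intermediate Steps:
h(E) = -2 + 2*E (h(E) = -2 + ((E + E) + 0) = -2 + (2*E + 0) = -2 + 2*E)
(7*5 + u)*h(-4) = (7*5 - 24)*(-2 + 2*(-4)) = (35 - 24)*(-2 - 8) = 11*(-10) = -110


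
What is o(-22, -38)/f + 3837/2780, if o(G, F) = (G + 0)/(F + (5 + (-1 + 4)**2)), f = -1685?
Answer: 1938839/1405290 ≈ 1.3797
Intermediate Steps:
o(G, F) = G/(14 + F) (o(G, F) = G/(F + (5 + 3**2)) = G/(F + (5 + 9)) = G/(F + 14) = G/(14 + F))
o(-22, -38)/f + 3837/2780 = -22/(14 - 38)/(-1685) + 3837/2780 = -22/(-24)*(-1/1685) + 3837*(1/2780) = -22*(-1/24)*(-1/1685) + 3837/2780 = (11/12)*(-1/1685) + 3837/2780 = -11/20220 + 3837/2780 = 1938839/1405290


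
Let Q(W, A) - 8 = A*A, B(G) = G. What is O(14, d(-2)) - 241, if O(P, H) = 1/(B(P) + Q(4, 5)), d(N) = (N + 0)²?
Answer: -11326/47 ≈ -240.98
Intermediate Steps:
d(N) = N²
Q(W, A) = 8 + A² (Q(W, A) = 8 + A*A = 8 + A²)
O(P, H) = 1/(33 + P) (O(P, H) = 1/(P + (8 + 5²)) = 1/(P + (8 + 25)) = 1/(P + 33) = 1/(33 + P))
O(14, d(-2)) - 241 = 1/(33 + 14) - 241 = 1/47 - 241 = -11326/47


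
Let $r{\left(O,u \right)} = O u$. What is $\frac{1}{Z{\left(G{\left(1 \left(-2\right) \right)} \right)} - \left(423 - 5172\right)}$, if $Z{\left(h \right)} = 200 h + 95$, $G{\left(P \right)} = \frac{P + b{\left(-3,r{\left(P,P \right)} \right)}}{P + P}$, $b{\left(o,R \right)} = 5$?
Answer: $\frac{1}{4694} \approx 0.00021304$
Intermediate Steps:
$G{\left(P \right)} = \frac{5 + P}{2 P}$ ($G{\left(P \right)} = \frac{P + 5}{P + P} = \frac{5 + P}{2 P}$)
$Z{\left(h \right)} = 95 + 200 h$
$\frac{1}{Z{\left(G{\left(1 \left(-2\right) \right)} \right)} - \left(423 - 5172\right)} = \frac{1}{\left(95 + 200 \frac{5 + 1 \left(-2\right)}{2 \cdot 1 \left(-2\right)}\right) - \left(423 - 5172\right)} = \frac{1}{\left(95 + 200 \frac{5 - 2}{2 \left(-2\right)}\right) - \left(423 - 5172\right)} = \frac{1}{\left(95 + 200 \cdot \frac{1}{2} \left(- \frac{1}{2}\right) 3\right) - -4749} = \frac{1}{\left(95 + 200 \left(- \frac{3}{4}\right)\right) + 4749} = \frac{1}{\left(95 - 150\right) + 4749} = \frac{1}{-55 + 4749} = \frac{1}{4694}$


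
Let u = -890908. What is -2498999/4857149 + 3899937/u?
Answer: -21168953300705/4327272901292 ≈ -4.8920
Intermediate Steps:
-2498999/4857149 + 3899937/u = -2498999/4857149 + 3899937/(-890908) = -2498999*1/4857149 + 3899937*(-1/890908) = -2498999/4857149 - 3899937/890908 = -21168953300705/4327272901292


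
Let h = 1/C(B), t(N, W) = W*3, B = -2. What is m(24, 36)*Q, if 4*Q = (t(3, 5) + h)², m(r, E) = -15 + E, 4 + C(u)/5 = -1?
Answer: 734349/625 ≈ 1175.0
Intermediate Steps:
C(u) = -25 (C(u) = -20 + 5*(-1) = -20 - 5 = -25)
t(N, W) = 3*W
h = -1/25 (h = 1/(-25) = -1/25 ≈ -0.040000)
Q = 34969/625 (Q = (3*5 - 1/25)²/4 = (15 - 1/25)²/4 = (374/25)²/4 = (¼)*(139876/625) = 34969/625 ≈ 55.950)
m(24, 36)*Q = (-15 + 36)*(34969/625) = 21*(34969/625) = 734349/625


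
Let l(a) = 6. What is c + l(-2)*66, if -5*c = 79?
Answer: 1901/5 ≈ 380.20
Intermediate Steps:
c = -79/5 (c = -1/5*79 = -79/5 ≈ -15.800)
c + l(-2)*66 = -79/5 + 6*66 = -79/5 + 396 = 1901/5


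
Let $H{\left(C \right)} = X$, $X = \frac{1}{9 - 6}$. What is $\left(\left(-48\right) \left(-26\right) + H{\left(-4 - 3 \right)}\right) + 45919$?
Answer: $\frac{141502}{3} \approx 47167.0$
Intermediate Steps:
$X = \frac{1}{3} \approx 0.33333$
$H{\left(C \right)} = \frac{1}{3}$
$\left(\left(-48\right) \left(-26\right) + H{\left(-4 - 3 \right)}\right) + 45919 = \left(\left(-48\right) \left(-26\right) + \frac{1}{3}\right) + 45919 = \left(1248 + \frac{1}{3}\right) + 45919 = \frac{3745}{3} + 45919 = \frac{141502}{3}$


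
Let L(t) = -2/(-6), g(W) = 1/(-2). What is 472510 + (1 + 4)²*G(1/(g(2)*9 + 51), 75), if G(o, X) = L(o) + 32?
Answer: 1419955/3 ≈ 4.7332e+5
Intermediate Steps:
g(W) = -½
L(t) = ⅓ (L(t) = -2*(-⅙) = ⅓)
G(o, X) = 97/3 (G(o, X) = ⅓ + 32 = 97/3)
472510 + (1 + 4)²*G(1/(g(2)*9 + 51), 75) = 472510 + (1 + 4)²*(97/3) = 472510 + 5²*(97/3) = 472510 + 25*(97/3) = 472510 + 2425/3 = 1419955/3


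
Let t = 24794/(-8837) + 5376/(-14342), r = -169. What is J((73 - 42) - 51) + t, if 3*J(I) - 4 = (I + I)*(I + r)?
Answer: 478726985738/190110381 ≈ 2518.2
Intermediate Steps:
J(I) = 4/3 + 2*I*(-169 + I)/3 (J(I) = 4/3 + ((I + I)*(I - 169))/3 = 4/3 + ((2*I)*(-169 + I))/3 = 4/3 + (2*I*(-169 + I))/3 = 4/3 + 2*I*(-169 + I)/3)
t = -201551630/63370127 (t = 24794*(-1/8837) + 5376*(-1/14342) = -24794/8837 - 2688/7171 = -201551630/63370127 ≈ -3.1805)
J((73 - 42) - 51) + t = (4/3 - 338*((73 - 42) - 51)/3 + 2*((73 - 42) - 51)²/3) - 201551630/63370127 = (4/3 - 338*(31 - 51)/3 + 2*(31 - 51)²/3) - 201551630/63370127 = (4/3 - 338/3*(-20) + (⅔)*(-20)²) - 201551630/63370127 = (4/3 + 6760/3 + (⅔)*400) - 201551630/63370127 = (4/3 + 6760/3 + 800/3) - 201551630/63370127 = 7564/3 - 201551630/63370127 = 478726985738/190110381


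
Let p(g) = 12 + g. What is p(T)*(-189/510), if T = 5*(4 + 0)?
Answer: -1008/85 ≈ -11.859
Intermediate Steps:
T = 20 (T = 5*4 = 20)
p(T)*(-189/510) = (12 + 20)*(-189/510) = 32*(-189*1/510) = 32*(-63/170) = -1008/85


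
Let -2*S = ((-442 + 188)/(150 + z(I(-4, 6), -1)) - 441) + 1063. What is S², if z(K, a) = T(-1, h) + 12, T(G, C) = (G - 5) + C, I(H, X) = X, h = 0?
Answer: 2341495321/24336 ≈ 96215.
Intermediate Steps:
T(G, C) = -5 + C + G (T(G, C) = (-5 + G) + C = -5 + C + G)
z(K, a) = 6 (z(K, a) = (-5 + 0 - 1) + 12 = -6 + 12 = 6)
S = -48389/156 (S = -(((-442 + 188)/(150 + 6) - 441) + 1063)/2 = -((-254/156 - 441) + 1063)/2 = -((-254*1/156 - 441) + 1063)/2 = -((-127/78 - 441) + 1063)/2 = -(-34525/78 + 1063)/2 = -½*48389/78 = -48389/156 ≈ -310.19)
S² = (-48389/156)² = 2341495321/24336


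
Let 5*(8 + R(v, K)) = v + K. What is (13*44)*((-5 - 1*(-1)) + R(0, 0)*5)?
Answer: -25168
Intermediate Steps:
R(v, K) = -8 + K/5 + v/5 (R(v, K) = -8 + (v + K)/5 = -8 + (K + v)/5 = -8 + (K/5 + v/5) = -8 + K/5 + v/5)
(13*44)*((-5 - 1*(-1)) + R(0, 0)*5) = (13*44)*((-5 - 1*(-1)) + (-8 + (1/5)*0 + (1/5)*0)*5) = 572*((-5 + 1) + (-8 + 0 + 0)*5) = 572*(-4 - 8*5) = 572*(-4 - 40) = 572*(-44) = -25168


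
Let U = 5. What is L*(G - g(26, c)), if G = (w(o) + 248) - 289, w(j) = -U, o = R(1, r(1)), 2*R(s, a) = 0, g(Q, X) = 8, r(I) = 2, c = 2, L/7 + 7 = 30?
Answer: -8694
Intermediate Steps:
L = 161 (L = -49 + 7*30 = -49 + 210 = 161)
R(s, a) = 0 (R(s, a) = (½)*0 = 0)
o = 0
w(j) = -5 (w(j) = -1*5 = -5)
G = -46 (G = (-5 + 248) - 289 = 243 - 289 = -46)
L*(G - g(26, c)) = 161*(-46 - 1*8) = 161*(-46 - 8) = 161*(-54) = -8694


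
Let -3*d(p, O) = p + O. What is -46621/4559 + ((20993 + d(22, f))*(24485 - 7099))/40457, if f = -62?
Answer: 4989402317315/553330389 ≈ 9017.0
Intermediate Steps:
d(p, O) = -O/3 - p/3 (d(p, O) = -(p + O)/3 = -(O + p)/3 = -O/3 - p/3)
-46621/4559 + ((20993 + d(22, f))*(24485 - 7099))/40457 = -46621/4559 + ((20993 + (-⅓*(-62) - ⅓*22))*(24485 - 7099))/40457 = -46621*1/4559 + ((20993 + (62/3 - 22/3))*17386)*(1/40457) = -46621/4559 + ((20993 + 40/3)*17386)*(1/40457) = -46621/4559 + ((63019/3)*17386)*(1/40457) = -46621/4559 + (1095648334/3)*(1/40457) = -46621/4559 + 1095648334/121371 = 4989402317315/553330389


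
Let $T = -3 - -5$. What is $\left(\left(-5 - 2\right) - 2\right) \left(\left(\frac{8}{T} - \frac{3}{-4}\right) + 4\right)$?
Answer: $- \frac{315}{4} \approx -78.75$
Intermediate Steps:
$T = 2$ ($T = -3 + 5 = 2$)
$\left(\left(-5 - 2\right) - 2\right) \left(\left(\frac{8}{T} - \frac{3}{-4}\right) + 4\right) = \left(\left(-5 - 2\right) - 2\right) \left(\left(\frac{8}{2} - \frac{3}{-4}\right) + 4\right) = \left(-7 - 2\right) \left(\left(8 \cdot \frac{1}{2} - - \frac{3}{4}\right) + 4\right) = - 9 \left(\left(4 + \frac{3}{4}\right) + 4\right) = - 9 \left(\frac{19}{4} + 4\right) = \left(-9\right) \frac{35}{4} = - \frac{315}{4}$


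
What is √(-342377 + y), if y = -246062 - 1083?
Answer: I*√589522 ≈ 767.8*I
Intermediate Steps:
y = -247145
√(-342377 + y) = √(-342377 - 247145) = √(-589522) = I*√589522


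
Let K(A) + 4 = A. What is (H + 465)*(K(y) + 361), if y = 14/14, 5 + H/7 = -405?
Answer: -860990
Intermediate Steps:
H = -2870 (H = -35 + 7*(-405) = -35 - 2835 = -2870)
y = 1 (y = 14*(1/14) = 1)
K(A) = -4 + A
(H + 465)*(K(y) + 361) = (-2870 + 465)*((-4 + 1) + 361) = -2405*(-3 + 361) = -2405*358 = -860990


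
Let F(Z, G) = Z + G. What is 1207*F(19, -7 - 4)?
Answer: 9656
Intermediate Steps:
F(Z, G) = G + Z
1207*F(19, -7 - 4) = 1207*((-7 - 4) + 19) = 1207*(-11 + 19) = 1207*8 = 9656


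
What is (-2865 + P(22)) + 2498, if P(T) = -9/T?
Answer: -8083/22 ≈ -367.41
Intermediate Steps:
(-2865 + P(22)) + 2498 = (-2865 - 9/22) + 2498 = -63039/22 + 2498 = -8083/22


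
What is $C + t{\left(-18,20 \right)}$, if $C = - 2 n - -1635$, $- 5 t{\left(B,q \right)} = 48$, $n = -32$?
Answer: $\frac{8447}{5} \approx 1689.4$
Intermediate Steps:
$t{\left(B,q \right)} = - \frac{48}{5}$ ($t{\left(B,q \right)} = \left(- \frac{1}{5}\right) 48 = - \frac{48}{5}$)
$C = 1699$ ($C = \left(-2\right) \left(-32\right) - -1635 = 64 + 1635 = 1699$)
$C + t{\left(-18,20 \right)} = 1699 - \frac{48}{5} = \frac{8447}{5}$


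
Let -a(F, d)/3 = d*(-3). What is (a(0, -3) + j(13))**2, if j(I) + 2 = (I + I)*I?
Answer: 95481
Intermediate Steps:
a(F, d) = 9*d (a(F, d) = -3*d*(-3) = -(-9)*d = 9*d)
j(I) = -2 + 2*I**2 (j(I) = -2 + (I + I)*I = -2 + (2*I)*I = -2 + 2*I**2)
(a(0, -3) + j(13))**2 = (9*(-3) + (-2 + 2*13**2))**2 = (-27 + (-2 + 2*169))**2 = (-27 + (-2 + 338))**2 = (-27 + 336)**2 = 309**2 = 95481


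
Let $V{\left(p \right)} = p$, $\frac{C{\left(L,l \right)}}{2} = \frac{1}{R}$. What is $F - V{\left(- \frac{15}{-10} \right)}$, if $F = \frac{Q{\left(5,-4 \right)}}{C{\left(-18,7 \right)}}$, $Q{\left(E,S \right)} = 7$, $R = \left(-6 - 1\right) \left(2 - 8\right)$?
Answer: $\frac{291}{2} \approx 145.5$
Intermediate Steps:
$R = 42$ ($R = \left(-7\right) \left(-6\right) = 42$)
$C{\left(L,l \right)} = \frac{1}{21}$ ($C{\left(L,l \right)} = \frac{2}{42} = 2 \cdot \frac{1}{42} = \frac{1}{21}$)
$F = 147$ ($F = 7 \frac{1}{\frac{1}{21}} = 7 \cdot 21 = 147$)
$F - V{\left(- \frac{15}{-10} \right)} = 147 - - \frac{15}{-10} = 147 - \left(-15\right) \left(- \frac{1}{10}\right) = 147 - \frac{3}{2} = \frac{291}{2}$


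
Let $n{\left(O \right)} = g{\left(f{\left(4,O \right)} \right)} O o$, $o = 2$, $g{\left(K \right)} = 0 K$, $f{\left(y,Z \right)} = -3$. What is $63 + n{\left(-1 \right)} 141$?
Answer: $63$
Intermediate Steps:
$g{\left(K \right)} = 0$
$n{\left(O \right)} = 0$ ($n{\left(O \right)} = 0 O 2 = 0 \cdot 2 = 0$)
$63 + n{\left(-1 \right)} 141 = 63 + 0 \cdot 141 = 63 + 0 = 63$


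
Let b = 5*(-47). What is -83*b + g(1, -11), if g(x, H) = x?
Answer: 19506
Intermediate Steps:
b = -235
-83*b + g(1, -11) = -83*(-235) + 1 = 19505 + 1 = 19506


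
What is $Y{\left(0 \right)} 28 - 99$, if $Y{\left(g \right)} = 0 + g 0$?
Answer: $-99$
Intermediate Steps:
$Y{\left(g \right)} = 0$ ($Y{\left(g \right)} = 0 + 0 = 0$)
$Y{\left(0 \right)} 28 - 99 = 0 \cdot 28 - 99 = 0 - 99 = -99$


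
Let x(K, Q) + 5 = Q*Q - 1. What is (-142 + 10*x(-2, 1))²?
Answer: 36864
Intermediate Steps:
x(K, Q) = -6 + Q² (x(K, Q) = -5 + (Q*Q - 1) = -5 + (Q² - 1) = -5 + (-1 + Q²) = -6 + Q²)
(-142 + 10*x(-2, 1))² = (-142 + 10*(-6 + 1²))² = (-142 + 10*(-6 + 1))² = (-142 + 10*(-5))² = (-142 - 50)² = (-192)² = 36864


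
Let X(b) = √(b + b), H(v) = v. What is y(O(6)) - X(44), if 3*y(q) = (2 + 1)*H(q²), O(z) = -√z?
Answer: 6 - 2*√22 ≈ -3.3808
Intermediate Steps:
X(b) = √2*√b (X(b) = √(2*b) = √2*√b)
y(q) = q² (y(q) = ((2 + 1)*q²)/3 = (3*q²)/3 = q²)
y(O(6)) - X(44) = (-√6)² - √2*√44 = 6 - √2*2*√11 = 6 - 2*√22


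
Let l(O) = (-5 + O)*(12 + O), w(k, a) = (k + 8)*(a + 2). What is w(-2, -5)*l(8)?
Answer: -1080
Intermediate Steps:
w(k, a) = (2 + a)*(8 + k) (w(k, a) = (8 + k)*(2 + a) = (2 + a)*(8 + k))
w(-2, -5)*l(8) = (16 + 2*(-2) + 8*(-5) - 5*(-2))*(-60 + 8**2 + 7*8) = (16 - 4 - 40 + 10)*(-60 + 64 + 56) = -18*60 = -1080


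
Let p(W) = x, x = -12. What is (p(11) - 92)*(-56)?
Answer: 5824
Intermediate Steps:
p(W) = -12
(p(11) - 92)*(-56) = (-12 - 92)*(-56) = -104*(-56) = 5824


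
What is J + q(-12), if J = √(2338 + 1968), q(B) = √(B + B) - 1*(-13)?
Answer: 13 + √4306 + 2*I*√6 ≈ 78.62 + 4.899*I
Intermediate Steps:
q(B) = 13 + √2*√B (q(B) = √(2*B) + 13 = √2*√B + 13 = 13 + √2*√B)
J = √4306 ≈ 65.620
J + q(-12) = √4306 + (13 + √2*√(-12)) = √4306 + (13 + √2*(2*I*√3)) = √4306 + (13 + 2*I*√6) = 13 + √4306 + 2*I*√6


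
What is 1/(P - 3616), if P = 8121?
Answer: 1/4505 ≈ 0.00022198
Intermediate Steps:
1/(P - 3616) = 1/(8121 - 3616) = 1/4505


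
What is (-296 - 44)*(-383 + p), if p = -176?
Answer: 190060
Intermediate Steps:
(-296 - 44)*(-383 + p) = (-296 - 44)*(-383 - 176) = -340*(-559) = 190060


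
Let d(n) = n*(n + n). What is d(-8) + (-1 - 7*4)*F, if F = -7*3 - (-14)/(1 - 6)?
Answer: 4091/5 ≈ 818.20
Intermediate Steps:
d(n) = 2*n**2 (d(n) = n*(2*n) = 2*n**2)
F = -119/5 (F = -21 - (-14)/(-5) = -21 - (-14)*(-1)/5 = -21 - 1*14/5 = -21 - 14/5 = -119/5 ≈ -23.800)
d(-8) + (-1 - 7*4)*F = 2*(-8)**2 + (-1 - 7*4)*(-119/5) = 2*64 + (-1 - 28)*(-119/5) = 128 - 29*(-119/5) = 128 + 3451/5 = 4091/5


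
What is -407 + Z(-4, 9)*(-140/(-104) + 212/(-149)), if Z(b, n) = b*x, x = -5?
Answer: -791329/1937 ≈ -408.53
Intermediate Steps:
Z(b, n) = -5*b (Z(b, n) = b*(-5) = -5*b)
-407 + Z(-4, 9)*(-140/(-104) + 212/(-149)) = -407 + (-5*(-4))*(-140/(-104) + 212/(-149)) = -407 + 20*(-140*(-1/104) + 212*(-1/149)) = -407 + 20*(35/26 - 212/149) = -407 + 20*(-297/3874) = -407 - 2970/1937 = -791329/1937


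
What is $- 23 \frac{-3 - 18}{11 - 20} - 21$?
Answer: $- \frac{224}{3} \approx -74.667$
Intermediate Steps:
$- 23 \frac{-3 - 18}{11 - 20} - 21 = - 23 \left(- \frac{21}{-9}\right) - 21 = - 23 \left(\left(-21\right) \left(- \frac{1}{9}\right)\right) - 21 = \left(-23\right) \frac{7}{3} - 21 = - \frac{161}{3} - 21 = - \frac{224}{3}$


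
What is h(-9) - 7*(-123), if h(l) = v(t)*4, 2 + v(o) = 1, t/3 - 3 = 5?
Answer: 857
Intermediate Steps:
t = 24 (t = 9 + 3*5 = 9 + 15 = 24)
v(o) = -1 (v(o) = -2 + 1 = -1)
h(l) = -4 (h(l) = -1*4 = -4)
h(-9) - 7*(-123) = -4 - 7*(-123) = -4 + 861 = 857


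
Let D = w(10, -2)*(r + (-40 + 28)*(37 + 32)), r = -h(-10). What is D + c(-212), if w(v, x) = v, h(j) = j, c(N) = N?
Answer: -8392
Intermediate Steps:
r = 10 (r = -1*(-10) = 10)
D = -8180 (D = 10*(10 + (-40 + 28)*(37 + 32)) = 10*(10 - 12*69) = 10*(10 - 828) = 10*(-818) = -8180)
D + c(-212) = -8180 - 212 = -8392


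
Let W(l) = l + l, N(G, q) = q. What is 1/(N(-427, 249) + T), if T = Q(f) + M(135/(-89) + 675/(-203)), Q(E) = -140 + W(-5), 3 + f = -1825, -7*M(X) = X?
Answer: 126469/12607911 ≈ 0.010031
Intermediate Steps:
M(X) = -X/7
W(l) = 2*l
f = -1828 (f = -3 - 1825 = -1828)
Q(E) = -150 (Q(E) = -140 + 2*(-5) = -140 - 10 = -150)
T = -18882870/126469 (T = -150 - (135/(-89) + 675/(-203))/7 = -150 - (135*(-1/89) + 675*(-1/203))/7 = -150 - (-135/89 - 675/203)/7 = -150 - ⅐*(-87480/18067) = -150 + 87480/126469 = -18882870/126469 ≈ -149.31)
1/(N(-427, 249) + T) = 1/(249 - 18882870/126469) = 1/(12607911/126469) = 126469/12607911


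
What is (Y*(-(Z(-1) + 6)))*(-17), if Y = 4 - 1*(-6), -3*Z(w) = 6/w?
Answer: 1360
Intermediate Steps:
Z(w) = -2/w
Y = 10 (Y = 4 + 6 = 10)
(Y*(-(Z(-1) + 6)))*(-17) = (10*(-(-2/(-1) + 6)))*(-17) = (10*(-(-2*(-1) + 6)))*(-17) = (10*(-(2 + 6)))*(-17) = (10*(-1*8))*(-17) = (10*(-8))*(-17) = -80*(-17) = 1360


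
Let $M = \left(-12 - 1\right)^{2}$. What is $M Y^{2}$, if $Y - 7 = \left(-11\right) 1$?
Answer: $2704$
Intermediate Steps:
$M = 169$ ($M = \left(-13\right)^{2} = 169$)
$Y = -4$ ($Y = 7 - 11 = -4$)
$M Y^{2} = 169 \left(-4\right)^{2} = 169 \cdot 16 = 2704$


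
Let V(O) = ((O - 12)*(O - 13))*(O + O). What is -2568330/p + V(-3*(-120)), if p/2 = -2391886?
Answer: 207960903071685/2391886 ≈ 8.6944e+7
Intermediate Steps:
p = -4783772 (p = 2*(-2391886) = -4783772)
V(O) = 2*O*(-13 + O)*(-12 + O) (V(O) = ((-12 + O)*(-13 + O))*(2*O) = ((-13 + O)*(-12 + O))*(2*O) = 2*O*(-13 + O)*(-12 + O))
-2568330/p + V(-3*(-120)) = -2568330/(-4783772) + 2*(-3*(-120))*(156 + (-3*(-120))**2 - (-75)*(-120)) = -2568330*(-1/4783772) + 2*360*(156 + 360**2 - 25*360) = 1284165/2391886 + 2*360*(156 + 129600 - 9000) = 1284165/2391886 + 2*360*120756 = 1284165/2391886 + 86944320 = 207960903071685/2391886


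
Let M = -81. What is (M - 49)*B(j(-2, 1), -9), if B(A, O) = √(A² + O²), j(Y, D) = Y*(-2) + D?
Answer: -130*√106 ≈ -1338.4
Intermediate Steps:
j(Y, D) = D - 2*Y (j(Y, D) = -2*Y + D = D - 2*Y)
(M - 49)*B(j(-2, 1), -9) = (-81 - 49)*√((1 - 2*(-2))² + (-9)²) = -130*√((1 + 4)² + 81) = -130*√(5² + 81) = -130*√(25 + 81) = -130*√106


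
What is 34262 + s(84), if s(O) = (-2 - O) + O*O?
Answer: 41232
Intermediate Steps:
s(O) = -2 + O² - O (s(O) = (-2 - O) + O² = -2 + O² - O)
34262 + s(84) = 34262 + (-2 + 84² - 1*84) = 34262 + (-2 + 7056 - 84) = 34262 + 6970 = 41232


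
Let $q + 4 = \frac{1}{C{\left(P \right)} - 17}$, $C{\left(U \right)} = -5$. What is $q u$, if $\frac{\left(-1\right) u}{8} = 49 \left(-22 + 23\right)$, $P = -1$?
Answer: $\frac{17444}{11} \approx 1585.8$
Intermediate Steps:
$u = -392$ ($u = - 8 \cdot 49 \left(-22 + 23\right) = - 8 \cdot 49 \cdot 1 = \left(-8\right) 49 = -392$)
$q = - \frac{89}{22}$ ($q = -4 + \frac{1}{-5 - 17} = -4 + \frac{1}{-22} = -4 - \frac{1}{22} = - \frac{89}{22} \approx -4.0455$)
$q u = \left(- \frac{89}{22}\right) \left(-392\right) = \frac{17444}{11}$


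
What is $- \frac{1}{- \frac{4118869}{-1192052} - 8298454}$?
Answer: $\frac{1192052}{9892184568739} \approx 1.205 \cdot 10^{-7}$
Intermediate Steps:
$- \frac{1}{- \frac{4118869}{-1192052} - 8298454} = - \frac{1}{\left(-4118869\right) \left(- \frac{1}{1192052}\right) - 8298454} = - \frac{1}{\frac{4118869}{1192052} - 8298454} = - \frac{1}{- \frac{9892184568739}{1192052}} = \left(-1\right) \left(- \frac{1192052}{9892184568739}\right) = \frac{1192052}{9892184568739}$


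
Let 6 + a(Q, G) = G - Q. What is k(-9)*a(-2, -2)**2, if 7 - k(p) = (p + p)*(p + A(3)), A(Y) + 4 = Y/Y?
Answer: -7524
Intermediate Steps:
A(Y) = -3 (A(Y) = -4 + Y/Y = -4 + 1 = -3)
a(Q, G) = -6 + G - Q (a(Q, G) = -6 + (G - Q) = -6 + G - Q)
k(p) = 7 - 2*p*(-3 + p) (k(p) = 7 - (p + p)*(p - 3) = 7 - 2*p*(-3 + p))
k(-9)*a(-2, -2)**2 = (7 - 2*(-9)**2 + 6*(-9))*(-6 - 2 - 1*(-2))**2 = (7 - 2*81 - 54)*(-6 - 2 + 2)**2 = (7 - 162 - 54)*(-6)**2 = -209*36 = -7524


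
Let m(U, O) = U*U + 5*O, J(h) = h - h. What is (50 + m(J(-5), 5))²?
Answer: 5625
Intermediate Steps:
J(h) = 0
m(U, O) = U² + 5*O
(50 + m(J(-5), 5))² = (50 + (0² + 5*5))² = (50 + (0 + 25))² = (50 + 25)² = 75² = 5625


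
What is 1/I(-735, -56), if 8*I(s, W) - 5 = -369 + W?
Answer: -2/105 ≈ -0.019048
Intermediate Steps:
I(s, W) = -91/2 + W/8 (I(s, W) = 5/8 + (-369 + W)/8 = 5/8 + (-369/8 + W/8) = -91/2 + W/8)
1/I(-735, -56) = 1/(-91/2 + (⅛)*(-56)) = 1/(-91/2 - 7) = 1/(-105/2) = -2/105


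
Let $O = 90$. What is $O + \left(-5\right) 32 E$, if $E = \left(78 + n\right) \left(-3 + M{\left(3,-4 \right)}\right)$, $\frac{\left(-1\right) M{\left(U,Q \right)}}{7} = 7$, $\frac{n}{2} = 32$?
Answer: $1181530$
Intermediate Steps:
$n = 64$ ($n = 2 \cdot 32 = 64$)
$M{\left(U,Q \right)} = -49$ ($M{\left(U,Q \right)} = \left(-7\right) 7 = -49$)
$E = -7384$ ($E = \left(78 + 64\right) \left(-3 - 49\right) = 142 \left(-52\right) = -7384$)
$O + \left(-5\right) 32 E = 90 + \left(-5\right) 32 \left(-7384\right) = 90 - -1181440 = 90 + 1181440 = 1181530$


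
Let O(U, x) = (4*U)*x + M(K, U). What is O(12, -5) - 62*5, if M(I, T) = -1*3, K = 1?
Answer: -553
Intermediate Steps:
M(I, T) = -3
O(U, x) = -3 + 4*U*x (O(U, x) = (4*U)*x - 3 = 4*U*x - 3 = -3 + 4*U*x)
O(12, -5) - 62*5 = (-3 + 4*12*(-5)) - 62*5 = (-3 - 240) - 310 = -243 - 310 = -553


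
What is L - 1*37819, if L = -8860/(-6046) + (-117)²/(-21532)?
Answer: -2461631449371/65091236 ≈ -37818.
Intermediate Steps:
L = 54004913/65091236 (L = -8860*(-1/6046) + 13689*(-1/21532) = 4430/3023 - 13689/21532 = 54004913/65091236 ≈ 0.82968)
L - 1*37819 = 54004913/65091236 - 1*37819 = 54004913/65091236 - 37819 = -2461631449371/65091236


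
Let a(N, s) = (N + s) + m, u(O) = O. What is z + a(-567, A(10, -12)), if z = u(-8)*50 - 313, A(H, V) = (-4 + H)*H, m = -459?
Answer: -1679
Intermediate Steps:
A(H, V) = H*(-4 + H)
a(N, s) = -459 + N + s (a(N, s) = (N + s) - 459 = -459 + N + s)
z = -713 (z = -8*50 - 313 = -400 - 313 = -713)
z + a(-567, A(10, -12)) = -713 + (-459 - 567 + 10*(-4 + 10)) = -713 + (-459 - 567 + 10*6) = -713 + (-459 - 567 + 60) = -713 - 966 = -1679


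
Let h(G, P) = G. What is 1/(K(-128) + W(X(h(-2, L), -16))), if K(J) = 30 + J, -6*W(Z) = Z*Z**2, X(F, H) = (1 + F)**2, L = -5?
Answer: -6/589 ≈ -0.010187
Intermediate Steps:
W(Z) = -Z**3/6 (W(Z) = -Z*Z**2/6 = -Z**3/6)
1/(K(-128) + W(X(h(-2, L), -16))) = 1/((30 - 128) - (1 - 2)**6/6) = 1/(-98 - ((-1)**2)**3/6) = 1/(-98 - 1/6*1**3) = 1/(-98 - 1/6*1) = 1/(-98 - 1/6) = 1/(-589/6) = -6/589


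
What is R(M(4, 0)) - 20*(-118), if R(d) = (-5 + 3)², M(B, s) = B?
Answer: 2364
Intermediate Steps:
R(d) = 4 (R(d) = (-2)² = 4)
R(M(4, 0)) - 20*(-118) = 4 - 20*(-118) = 4 + 2360 = 2364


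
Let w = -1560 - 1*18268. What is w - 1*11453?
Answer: -31281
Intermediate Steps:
w = -19828 (w = -1560 - 18268 = -19828)
w - 1*11453 = -19828 - 1*11453 = -19828 - 11453 = -31281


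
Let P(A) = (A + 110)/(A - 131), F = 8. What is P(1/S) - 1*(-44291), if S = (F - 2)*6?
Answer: 208828104/4715 ≈ 44290.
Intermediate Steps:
S = 36 (S = (8 - 2)*6 = 6*6 = 36)
P(A) = (110 + A)/(-131 + A)
P(1/S) - 1*(-44291) = (110 + 1/36)/(-131 + 1/36) - 1*(-44291) = (110 + 1/36)/(-131 + 1/36) + 44291 = (3961/36)/(-4715/36) + 44291 = -36/4715*3961/36 + 44291 = -3961/4715 + 44291 = 208828104/4715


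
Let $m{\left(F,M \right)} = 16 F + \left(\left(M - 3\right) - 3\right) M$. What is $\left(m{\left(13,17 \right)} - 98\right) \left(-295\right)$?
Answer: $-87615$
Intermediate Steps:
$m{\left(F,M \right)} = 16 F + M \left(-6 + M\right)$ ($m{\left(F,M \right)} = 16 F + \left(\left(-3 + M\right) - 3\right) M = 16 F + \left(-6 + M\right) M = 16 F + M \left(-6 + M\right)$)
$\left(m{\left(13,17 \right)} - 98\right) \left(-295\right) = \left(\left(17^{2} - 102 + 16 \cdot 13\right) - 98\right) \left(-295\right) = \left(\left(289 - 102 + 208\right) - 98\right) \left(-295\right) = \left(395 - 98\right) \left(-295\right) = 297 \left(-295\right) = -87615$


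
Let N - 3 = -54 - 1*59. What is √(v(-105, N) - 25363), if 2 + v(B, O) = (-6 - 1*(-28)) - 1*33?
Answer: 4*I*√1586 ≈ 159.3*I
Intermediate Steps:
N = -110 (N = 3 + (-54 - 1*59) = 3 + (-54 - 59) = 3 - 113 = -110)
v(B, O) = -13 (v(B, O) = -2 + ((-6 - 1*(-28)) - 1*33) = -2 + ((-6 + 28) - 33) = -2 + (22 - 33) = -2 - 11 = -13)
√(v(-105, N) - 25363) = √(-13 - 25363) = √(-25376) = 4*I*√1586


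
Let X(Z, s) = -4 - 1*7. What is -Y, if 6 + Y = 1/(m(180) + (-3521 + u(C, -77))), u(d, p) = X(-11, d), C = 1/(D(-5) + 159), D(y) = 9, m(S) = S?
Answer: 20113/3352 ≈ 6.0003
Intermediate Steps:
X(Z, s) = -11 (X(Z, s) = -4 - 7 = -11)
C = 1/168 (C = 1/(9 + 159) = 1/168 ≈ 0.0059524)
u(d, p) = -11
Y = -20113/3352 (Y = -6 + 1/(180 + (-3521 - 11)) = -6 + 1/(180 - 3532) = -6 + 1/(-3352) = -6 - 1/3352 = -20113/3352 ≈ -6.0003)
-Y = -1*(-20113/3352) = 20113/3352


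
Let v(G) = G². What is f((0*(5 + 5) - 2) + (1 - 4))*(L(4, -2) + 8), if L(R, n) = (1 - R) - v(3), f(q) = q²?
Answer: -100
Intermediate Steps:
L(R, n) = -8 - R (L(R, n) = (1 - R) - 1*3² = (1 - R) - 1*9 = (1 - R) - 9 = -8 - R)
f((0*(5 + 5) - 2) + (1 - 4))*(L(4, -2) + 8) = ((0*(5 + 5) - 2) + (1 - 4))²*((-8 - 1*4) + 8) = ((0*10 - 2) - 3)²*((-8 - 4) + 8) = ((0 - 2) - 3)²*(-12 + 8) = (-2 - 3)²*(-4) = (-5)²*(-4) = 25*(-4) = -100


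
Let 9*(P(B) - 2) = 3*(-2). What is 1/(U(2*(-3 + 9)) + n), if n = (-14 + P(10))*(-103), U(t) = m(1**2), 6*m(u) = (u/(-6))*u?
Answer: 36/46967 ≈ 0.00076650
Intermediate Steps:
m(u) = -u**2/36 (m(u) = ((u/(-6))*u)/6 = ((u*(-1/6))*u)/6 = ((-u/6)*u)/6 = (-u**2/6)/6 = -u**2/36)
P(B) = 4/3 (P(B) = 2 + (3*(-2))/9 = 2 + (1/9)*(-6) = 2 - 2/3 = 4/3)
U(t) = -1/36 (U(t) = -(1**2)**2/36 = -1/36*1**2 = -1/36*1 = -1/36)
n = 3914/3 (n = (-14 + 4/3)*(-103) = -38/3*(-103) = 3914/3 ≈ 1304.7)
1/(U(2*(-3 + 9)) + n) = 1/(-1/36 + 3914/3) = 1/(46967/36) = 36/46967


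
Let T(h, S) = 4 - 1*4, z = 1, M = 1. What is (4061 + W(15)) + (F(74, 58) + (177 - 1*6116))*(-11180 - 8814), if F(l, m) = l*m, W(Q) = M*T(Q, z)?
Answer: 32934179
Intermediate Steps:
T(h, S) = 0 (T(h, S) = 4 - 4 = 0)
W(Q) = 0 (W(Q) = 1*0 = 0)
(4061 + W(15)) + (F(74, 58) + (177 - 1*6116))*(-11180 - 8814) = (4061 + 0) + (74*58 + (177 - 1*6116))*(-11180 - 8814) = 4061 + (4292 + (177 - 6116))*(-19994) = 4061 + (4292 - 5939)*(-19994) = 4061 - 1647*(-19994) = 4061 + 32930118 = 32934179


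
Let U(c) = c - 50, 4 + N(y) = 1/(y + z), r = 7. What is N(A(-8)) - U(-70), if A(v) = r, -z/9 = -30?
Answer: 32133/277 ≈ 116.00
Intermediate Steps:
z = 270 (z = -9*(-30) = 270)
A(v) = 7
N(y) = -4 + 1/(270 + y) (N(y) = -4 + 1/(y + 270) = -4 + 1/(270 + y))
U(c) = -50 + c
N(A(-8)) - U(-70) = (-1079 - 4*7)/(270 + 7) - (-50 - 70) = (-1079 - 28)/277 - 1*(-120) = (1/277)*(-1107) + 120 = -1107/277 + 120 = 32133/277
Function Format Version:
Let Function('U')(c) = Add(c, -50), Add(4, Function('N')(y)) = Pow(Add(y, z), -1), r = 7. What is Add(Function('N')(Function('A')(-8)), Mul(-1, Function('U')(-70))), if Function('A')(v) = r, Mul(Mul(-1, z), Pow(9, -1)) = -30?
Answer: Rational(32133, 277) ≈ 116.00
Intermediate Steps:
z = 270 (z = Mul(-9, -30) = 270)
Function('A')(v) = 7
Function('N')(y) = Add(-4, Pow(Add(270, y), -1)) (Function('N')(y) = Add(-4, Pow(Add(y, 270), -1)) = Add(-4, Pow(Add(270, y), -1)))
Function('U')(c) = Add(-50, c)
Add(Function('N')(Function('A')(-8)), Mul(-1, Function('U')(-70))) = Add(Mul(Pow(Add(270, 7), -1), Add(-1079, Mul(-4, 7))), Mul(-1, Add(-50, -70))) = Add(Mul(Pow(277, -1), Add(-1079, -28)), Mul(-1, -120)) = Add(Mul(Rational(1, 277), -1107), 120) = Add(Rational(-1107, 277), 120) = Rational(32133, 277)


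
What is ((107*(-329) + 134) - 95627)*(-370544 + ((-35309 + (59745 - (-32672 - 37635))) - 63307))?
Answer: 44320059168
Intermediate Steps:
((107*(-329) + 134) - 95627)*(-370544 + ((-35309 + (59745 - (-32672 - 37635))) - 63307)) = ((-35203 + 134) - 95627)*(-370544 + ((-35309 + (59745 - 1*(-70307))) - 63307)) = (-35069 - 95627)*(-370544 + ((-35309 + (59745 + 70307)) - 63307)) = -130696*(-370544 + ((-35309 + 130052) - 63307)) = -130696*(-370544 + (94743 - 63307)) = -130696*(-370544 + 31436) = -130696*(-339108) = 44320059168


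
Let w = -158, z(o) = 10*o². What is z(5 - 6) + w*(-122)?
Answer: 19286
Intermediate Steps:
z(5 - 6) + w*(-122) = 10*(5 - 6)² - 158*(-122) = 10*(-1)² + 19276 = 10*1 + 19276 = 10 + 19276 = 19286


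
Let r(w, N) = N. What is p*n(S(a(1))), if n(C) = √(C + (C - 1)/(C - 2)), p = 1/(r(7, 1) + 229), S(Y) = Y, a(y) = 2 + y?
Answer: √5/230 ≈ 0.0097220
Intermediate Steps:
p = 1/230 (p = 1/(1 + 229) = 1/230 ≈ 0.0043478)
n(C) = √(C + (-1 + C)/(-2 + C))
p*n(S(a(1))) = √((-1 + (2 + 1)² - (2 + 1))/(-2 + (2 + 1)))/230 = √((-1 + 3² - 1*3)/(-2 + 3))/230 = √((-1 + 9 - 3)/1)/230 = √(1*5)/230 = √5/230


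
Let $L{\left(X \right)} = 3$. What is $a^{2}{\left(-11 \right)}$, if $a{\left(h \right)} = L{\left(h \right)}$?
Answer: $9$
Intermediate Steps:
$a{\left(h \right)} = 3$
$a^{2}{\left(-11 \right)} = 3^{2} = 9$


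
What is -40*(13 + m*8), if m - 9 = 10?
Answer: -6600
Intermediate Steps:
m = 19 (m = 9 + 10 = 19)
-40*(13 + m*8) = -40*(13 + 19*8) = -40*(13 + 152) = -40*165 = -6600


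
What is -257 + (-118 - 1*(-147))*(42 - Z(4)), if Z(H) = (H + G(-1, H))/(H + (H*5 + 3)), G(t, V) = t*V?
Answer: 961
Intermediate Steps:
G(t, V) = V*t
Z(H) = 0 (Z(H) = (H + H*(-1))/(H + (H*5 + 3)) = (H - H)/(H + (5*H + 3)) = 0/(H + (3 + 5*H)) = 0/(3 + 6*H) = 0)
-257 + (-118 - 1*(-147))*(42 - Z(4)) = -257 + (-118 - 1*(-147))*(42 - 1*0) = -257 + (-118 + 147)*(42 + 0) = -257 + 29*42 = -257 + 1218 = 961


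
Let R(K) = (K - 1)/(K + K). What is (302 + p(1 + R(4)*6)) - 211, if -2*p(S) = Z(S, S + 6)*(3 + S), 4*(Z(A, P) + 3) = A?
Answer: 12523/128 ≈ 97.836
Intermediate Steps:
R(K) = (-1 + K)/(2*K) (R(K) = (-1 + K)/((2*K)) = (-1 + K)*(1/(2*K)) = (-1 + K)/(2*K))
Z(A, P) = -3 + A/4
p(S) = -(-3 + S/4)*(3 + S)/2
(302 + p(1 + R(4)*6)) - 211 = (302 - (-12 + (1 + ((½)*(-1 + 4)/4)*6))*(3 + (1 + ((½)*(-1 + 4)/4)*6))/8) - 211 = (302 - (-12 + (1 + ((½)*(¼)*3)*6))*(3 + (1 + ((½)*(¼)*3)*6))/8) - 211 = (302 - (-12 + (1 + (3/8)*6))*(3 + (1 + (3/8)*6))/8) - 211 = (302 - (-12 + (1 + 9/4))*(3 + (1 + 9/4))/8) - 211 = (302 - (-12 + 13/4)*(3 + 13/4)/8) - 211 = (302 - ⅛*(-35/4)*25/4) - 211 = (302 + 875/128) - 211 = 39531/128 - 211 = 12523/128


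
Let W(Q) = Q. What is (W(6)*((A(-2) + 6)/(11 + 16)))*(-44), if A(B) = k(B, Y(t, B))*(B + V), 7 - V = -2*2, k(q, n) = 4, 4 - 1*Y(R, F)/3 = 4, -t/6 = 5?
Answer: -1232/3 ≈ -410.67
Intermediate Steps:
t = -30 (t = -6*5 = -30)
Y(R, F) = 0 (Y(R, F) = 12 - 3*4 = 12 - 12 = 0)
V = 11 (V = 7 - (-2)*2 = 7 - 1*(-4) = 7 + 4 = 11)
A(B) = 44 + 4*B (A(B) = 4*(B + 11) = 4*(11 + B) = 44 + 4*B)
(W(6)*((A(-2) + 6)/(11 + 16)))*(-44) = (6*(((44 + 4*(-2)) + 6)/(11 + 16)))*(-44) = (6*(((44 - 8) + 6)/27))*(-44) = (6*((36 + 6)*(1/27)))*(-44) = (6*(42*(1/27)))*(-44) = (6*(14/9))*(-44) = (28/3)*(-44) = -1232/3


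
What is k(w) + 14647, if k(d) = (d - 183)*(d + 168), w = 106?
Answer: -6451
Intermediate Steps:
k(d) = (-183 + d)*(168 + d)
k(w) + 14647 = (-30744 + 106² - 15*106) + 14647 = (-30744 + 11236 - 1590) + 14647 = -21098 + 14647 = -6451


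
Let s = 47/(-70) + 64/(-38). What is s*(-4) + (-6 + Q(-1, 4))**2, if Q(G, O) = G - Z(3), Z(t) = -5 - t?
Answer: 6931/665 ≈ 10.423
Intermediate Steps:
s = -3133/1330 (s = 47*(-1/70) + 64*(-1/38) = -47/70 - 32/19 = -3133/1330 ≈ -2.3556)
Q(G, O) = 8 + G (Q(G, O) = G - (-5 - 1*3) = G - (-5 - 3) = G - 1*(-8) = G + 8 = 8 + G)
s*(-4) + (-6 + Q(-1, 4))**2 = -3133/1330*(-4) + (-6 + (8 - 1))**2 = 6266/665 + (-6 + 7)**2 = 6266/665 + 1**2 = 6266/665 + 1 = 6931/665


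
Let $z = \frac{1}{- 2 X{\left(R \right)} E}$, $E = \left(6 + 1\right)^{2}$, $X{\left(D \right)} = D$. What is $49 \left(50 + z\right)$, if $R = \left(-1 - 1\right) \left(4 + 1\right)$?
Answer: $\frac{49001}{20} \approx 2450.1$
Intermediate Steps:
$R = -10$ ($R = \left(-2\right) 5 = -10$)
$E = 49$ ($E = 7^{2} = 49$)
$z = \frac{1}{980}$ ($z = \frac{1}{\left(-2\right) \left(-10\right) 49} = \frac{1}{20 \cdot 49} = \frac{1}{980} \approx 0.0010204$)
$49 \left(50 + z\right) = 49 \left(50 + \frac{1}{980}\right) = 49 \cdot \frac{49001}{980} = \frac{49001}{20}$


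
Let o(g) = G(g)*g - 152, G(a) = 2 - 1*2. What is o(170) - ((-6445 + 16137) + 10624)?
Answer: -20468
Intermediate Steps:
G(a) = 0 (G(a) = 2 - 2 = 0)
o(g) = -152 (o(g) = 0*g - 152 = 0 - 152 = -152)
o(170) - ((-6445 + 16137) + 10624) = -152 - ((-6445 + 16137) + 10624) = -152 - (9692 + 10624) = -152 - 1*20316 = -152 - 20316 = -20468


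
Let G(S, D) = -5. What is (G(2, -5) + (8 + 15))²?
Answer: 324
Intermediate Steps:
(G(2, -5) + (8 + 15))² = (-5 + (8 + 15))² = (-5 + 23)² = 18² = 324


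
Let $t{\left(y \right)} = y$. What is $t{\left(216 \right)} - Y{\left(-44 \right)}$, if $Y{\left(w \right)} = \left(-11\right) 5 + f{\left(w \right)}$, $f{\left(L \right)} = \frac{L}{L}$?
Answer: $270$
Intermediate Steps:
$f{\left(L \right)} = 1$
$Y{\left(w \right)} = -54$ ($Y{\left(w \right)} = \left(-11\right) 5 + 1 = -55 + 1 = -54$)
$t{\left(216 \right)} - Y{\left(-44 \right)} = 216 - -54 = 216 + 54 = 270$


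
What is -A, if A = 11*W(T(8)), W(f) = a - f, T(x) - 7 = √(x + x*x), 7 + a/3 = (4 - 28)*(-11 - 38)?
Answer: -38500 + 66*√2 ≈ -38407.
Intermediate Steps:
a = 3507 (a = -21 + 3*((4 - 28)*(-11 - 38)) = -21 + 3*(-24*(-49)) = -21 + 3*1176 = -21 + 3528 = 3507)
T(x) = 7 + √(x + x²) (T(x) = 7 + √(x + x*x) = 7 + √(x + x²))
W(f) = 3507 - f
A = 38500 - 66*√2 (A = 11*(3507 - (7 + √(8*(1 + 8)))) = 11*(3507 - (7 + √(8*9))) = 11*(3507 - (7 + √72)) = 11*(3507 - (7 + 6*√2)) = 11*(3507 + (-7 - 6*√2)) = 11*(3500 - 6*√2) = 38500 - 66*√2 ≈ 38407.)
-A = -(38500 - 66*√2) = -38500 + 66*√2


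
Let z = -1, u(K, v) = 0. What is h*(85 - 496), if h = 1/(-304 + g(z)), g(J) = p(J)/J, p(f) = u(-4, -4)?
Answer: 411/304 ≈ 1.3520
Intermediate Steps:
p(f) = 0
g(J) = 0 (g(J) = 0/J = 0)
h = -1/304 (h = 1/(-304 + 0) = 1/(-304) = -1/304 ≈ -0.0032895)
h*(85 - 496) = -(85 - 496)/304 = -1/304*(-411) = 411/304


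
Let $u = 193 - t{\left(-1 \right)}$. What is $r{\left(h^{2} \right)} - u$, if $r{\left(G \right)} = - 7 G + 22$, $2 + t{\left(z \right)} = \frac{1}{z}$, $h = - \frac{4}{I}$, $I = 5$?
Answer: $- \frac{4462}{25} \approx -178.48$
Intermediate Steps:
$h = - \frac{4}{5} \approx -0.8$
$t{\left(z \right)} = -2 + \frac{1}{z}$
$r{\left(G \right)} = 22 - 7 G$
$u = 196$ ($u = 193 - \left(-2 + \frac{1}{-1}\right) = 193 - \left(-2 - 1\right) = 193 - -3 = 193 + 3 = 196$)
$r{\left(h^{2} \right)} - u = \left(22 - 7 \left(- \frac{4}{5}\right)^{2}\right) - 196 = \left(22 - \frac{112}{25}\right) - 196 = \frac{438}{25} - 196 = - \frac{4462}{25}$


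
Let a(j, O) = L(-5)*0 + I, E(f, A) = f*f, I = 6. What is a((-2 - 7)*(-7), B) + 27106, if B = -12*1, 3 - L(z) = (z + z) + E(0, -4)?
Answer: 27112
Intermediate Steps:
E(f, A) = f**2
L(z) = 3 - 2*z (L(z) = 3 - ((z + z) + 0**2) = 3 - (2*z + 0) = 3 - 2*z)
B = -12
a(j, O) = 6 (a(j, O) = (3 - 2*(-5))*0 + 6 = (3 + 10)*0 + 6 = 13*0 + 6 = 0 + 6 = 6)
a((-2 - 7)*(-7), B) + 27106 = 6 + 27106 = 27112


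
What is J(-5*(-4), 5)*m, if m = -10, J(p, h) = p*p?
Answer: -4000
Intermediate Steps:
J(p, h) = p**2
J(-5*(-4), 5)*m = (-5*(-4))**2*(-10) = 20**2*(-10) = 400*(-10) = -4000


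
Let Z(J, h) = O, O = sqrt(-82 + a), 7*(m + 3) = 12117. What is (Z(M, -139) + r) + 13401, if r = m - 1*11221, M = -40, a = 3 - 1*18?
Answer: 3908 + I*sqrt(97) ≈ 3908.0 + 9.8489*I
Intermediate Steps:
a = -15 (a = 3 - 18 = -15)
m = 1728 (m = -3 + (1/7)*12117 = -3 + 1731 = 1728)
O = I*sqrt(97) (O = sqrt(-82 - 15) = sqrt(-97) = I*sqrt(97) ≈ 9.8489*I)
Z(J, h) = I*sqrt(97)
r = -9493 (r = 1728 - 1*11221 = 1728 - 11221 = -9493)
(Z(M, -139) + r) + 13401 = (I*sqrt(97) - 9493) + 13401 = (-9493 + I*sqrt(97)) + 13401 = 3908 + I*sqrt(97)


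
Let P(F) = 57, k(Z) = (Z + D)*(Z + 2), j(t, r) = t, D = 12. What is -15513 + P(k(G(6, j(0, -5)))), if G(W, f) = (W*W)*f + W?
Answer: -15456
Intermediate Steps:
G(W, f) = W + f*W**2 (G(W, f) = W**2*f + W = f*W**2 + W = W + f*W**2)
k(Z) = (2 + Z)*(12 + Z) (k(Z) = (Z + 12)*(Z + 2) = (12 + Z)*(2 + Z) = (2 + Z)*(12 + Z))
-15513 + P(k(G(6, j(0, -5)))) = -15513 + 57 = -15456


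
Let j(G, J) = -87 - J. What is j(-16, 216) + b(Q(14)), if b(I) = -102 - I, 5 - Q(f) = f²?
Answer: -214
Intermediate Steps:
Q(f) = 5 - f²
j(-16, 216) + b(Q(14)) = (-87 - 1*216) + (-102 - (5 - 1*14²)) = (-87 - 216) + (-102 - (5 - 1*196)) = -303 + (-102 - (5 - 196)) = -303 + (-102 - 1*(-191)) = -303 + (-102 + 191) = -303 + 89 = -214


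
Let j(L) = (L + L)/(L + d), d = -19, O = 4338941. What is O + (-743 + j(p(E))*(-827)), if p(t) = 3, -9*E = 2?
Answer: 34708065/8 ≈ 4.3385e+6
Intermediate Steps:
E = -2/9 (E = -⅑*2 = -2/9 ≈ -0.22222)
j(L) = 2*L/(-19 + L) (j(L) = (L + L)/(L - 19) = (2*L)/(-19 + L) = 2*L/(-19 + L))
O + (-743 + j(p(E))*(-827)) = 4338941 + (-743 + (2*3/(-19 + 3))*(-827)) = 4338941 + (-743 + (2*3/(-16))*(-827)) = 4338941 + (-743 + (2*3*(-1/16))*(-827)) = 4338941 + (-743 - 3/8*(-827)) = 4338941 + (-743 + 2481/8) = 4338941 - 3463/8 = 34708065/8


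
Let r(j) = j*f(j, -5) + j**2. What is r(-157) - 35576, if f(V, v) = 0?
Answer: -10927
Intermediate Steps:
r(j) = j**2 (r(j) = j*0 + j**2 = 0 + j**2 = j**2)
r(-157) - 35576 = (-157)**2 - 35576 = 24649 - 35576 = -10927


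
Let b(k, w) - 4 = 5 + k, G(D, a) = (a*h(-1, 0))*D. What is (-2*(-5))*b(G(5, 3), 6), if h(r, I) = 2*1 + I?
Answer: 390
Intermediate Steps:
h(r, I) = 2 + I
G(D, a) = 2*D*a (G(D, a) = (a*(2 + 0))*D = (a*2)*D = (2*a)*D = 2*D*a)
b(k, w) = 9 + k (b(k, w) = 4 + (5 + k) = 9 + k)
(-2*(-5))*b(G(5, 3), 6) = (-2*(-5))*(9 + 2*5*3) = 10*(9 + 30) = 10*39 = 390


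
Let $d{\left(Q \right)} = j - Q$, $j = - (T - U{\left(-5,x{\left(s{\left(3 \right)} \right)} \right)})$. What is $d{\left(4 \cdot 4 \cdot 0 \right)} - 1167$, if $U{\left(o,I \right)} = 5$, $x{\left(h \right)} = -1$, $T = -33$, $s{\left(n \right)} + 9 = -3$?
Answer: $-1129$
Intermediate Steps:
$s{\left(n \right)} = -12$ ($s{\left(n \right)} = -9 - 3 = -12$)
$j = 38$ ($j = - (-33 - 5) = \left(-1\right) \left(-38\right) = 38$)
$d{\left(Q \right)} = 38 - Q$
$d{\left(4 \cdot 4 \cdot 0 \right)} - 1167 = \left(38 - 4 \cdot 4 \cdot 0\right) - 1167 = \left(38 - 16 \cdot 0\right) - 1167 = \left(38 - 0\right) - 1167 = \left(38 + 0\right) - 1167 = 38 - 1167 = -1129$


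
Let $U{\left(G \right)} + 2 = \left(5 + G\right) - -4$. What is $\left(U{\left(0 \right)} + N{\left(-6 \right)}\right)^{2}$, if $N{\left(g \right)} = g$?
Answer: $1$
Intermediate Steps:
$U{\left(G \right)} = 7 + G$ ($U{\left(G \right)} = -2 + \left(\left(5 + G\right) - -4\right) = -2 + \left(\left(5 + G\right) + 4\right) = -2 + \left(9 + G\right) = 7 + G$)
$\left(U{\left(0 \right)} + N{\left(-6 \right)}\right)^{2} = \left(\left(7 + 0\right) - 6\right)^{2} = \left(7 - 6\right)^{2} = 1^{2} = 1$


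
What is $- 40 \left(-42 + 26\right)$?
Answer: $640$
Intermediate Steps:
$- 40 \left(-42 + 26\right) = \left(-40\right) \left(-16\right) = 640$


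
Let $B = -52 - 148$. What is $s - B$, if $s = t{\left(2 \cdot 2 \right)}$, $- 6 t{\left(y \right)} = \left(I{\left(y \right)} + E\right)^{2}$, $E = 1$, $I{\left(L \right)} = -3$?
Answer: $\frac{598}{3} \approx 199.33$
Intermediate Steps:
$t{\left(y \right)} = - \frac{2}{3}$ ($t{\left(y \right)} = - \frac{\left(-3 + 1\right)^{2}}{6} = - \frac{\left(-2\right)^{2}}{6} = \left(- \frac{1}{6}\right) 4 = - \frac{2}{3}$)
$B = -200$
$s = - \frac{2}{3} \approx -0.66667$
$s - B = - \frac{2}{3} - -200 = - \frac{2}{3} + 200 = \frac{598}{3}$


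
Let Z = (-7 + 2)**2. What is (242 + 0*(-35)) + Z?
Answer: 267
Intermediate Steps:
Z = 25 (Z = (-5)**2 = 25)
(242 + 0*(-35)) + Z = (242 + 0*(-35)) + 25 = (242 + 0) + 25 = 242 + 25 = 267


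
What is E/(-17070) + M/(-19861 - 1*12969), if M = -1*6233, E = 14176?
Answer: -35900077/56040810 ≈ -0.64061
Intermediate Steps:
M = -6233
E/(-17070) + M/(-19861 - 1*12969) = 14176/(-17070) - 6233/(-19861 - 1*12969) = 14176*(-1/17070) - 6233/(-19861 - 12969) = -7088/8535 - 6233/(-32830) = -7088/8535 - 6233*(-1/32830) = -7088/8535 + 6233/32830 = -35900077/56040810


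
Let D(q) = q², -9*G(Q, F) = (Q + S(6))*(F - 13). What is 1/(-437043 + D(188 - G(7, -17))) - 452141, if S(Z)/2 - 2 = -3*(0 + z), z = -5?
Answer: -1767722555620/3909671 ≈ -4.5214e+5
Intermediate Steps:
S(Z) = 34 (S(Z) = 4 + 2*(-3*(0 - 5)) = 4 + 2*(-3*(-5)) = 4 + 2*15 = 4 + 30 = 34)
G(Q, F) = -(-13 + F)*(34 + Q)/9 (G(Q, F) = -(Q + 34)*(F - 13)/9 = -(34 + Q)*(-13 + F)/9 = -(-13 + F)*(34 + Q)/9)
1/(-437043 + D(188 - G(7, -17))) - 452141 = 1/(-437043 + (188 - (442/9 - 34/9*(-17) + (13/9)*7 - ⅑*(-17)*7))²) - 452141 = 1/(-437043 + (188 - (442/9 + 578/9 + 91/9 + 119/9))²) - 452141 = 1/(-437043 + (188 - 1*410/3)²) - 452141 = 1/(-437043 + (188 - 410/3)²) - 452141 = 1/(-437043 + (154/3)²) - 452141 = 1/(-437043 + 23716/9) - 452141 = 1/(-3909671/9) - 452141 = -9/3909671 - 452141 = -1767722555620/3909671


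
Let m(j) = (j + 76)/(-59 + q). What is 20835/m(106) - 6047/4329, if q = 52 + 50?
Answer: 22942439/4662 ≈ 4921.2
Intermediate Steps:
q = 102
m(j) = 76/43 + j/43 (m(j) = (j + 76)/(-59 + 102) = (76 + j)/43 = (76 + j)*(1/43) = 76/43 + j/43)
20835/m(106) - 6047/4329 = 20835/(76/43 + (1/43)*106) - 6047/4329 = 20835/(76/43 + 106/43) - 6047*1/4329 = 20835/(182/43) - 6047/4329 = 20835*(43/182) - 6047/4329 = 895905/182 - 6047/4329 = 22942439/4662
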